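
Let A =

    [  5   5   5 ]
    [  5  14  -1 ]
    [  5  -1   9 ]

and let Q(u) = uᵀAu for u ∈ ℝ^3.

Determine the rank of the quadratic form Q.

Congruent diagonalization of A (simultaneous row and column reduction) yields pivots 5, 9, 0.
So there are 2 positive, 1 zero pivots.
The rank is the number of nonzero pivots: 2.

2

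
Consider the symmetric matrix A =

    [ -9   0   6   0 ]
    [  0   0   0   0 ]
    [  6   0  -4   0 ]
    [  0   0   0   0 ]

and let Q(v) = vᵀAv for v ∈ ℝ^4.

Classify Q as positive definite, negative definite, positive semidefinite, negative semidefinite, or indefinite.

negative semidefinite

Row-reducing A symmetrically gives the diagonal entries -9, 0, 0, 0.
So there are 1 negative, 3 zero pivots.
Hence Q is negative semidefinite.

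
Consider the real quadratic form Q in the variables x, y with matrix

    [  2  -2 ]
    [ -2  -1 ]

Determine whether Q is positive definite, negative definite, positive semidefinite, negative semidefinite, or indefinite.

indefinite

For the 2×2 matrix [[2, -2], [-2, -1]]: det = 2·-1 − (-2)² = -6, trace = 1.
det < 0 so the eigenvalues have opposite signs; the form is indefinite.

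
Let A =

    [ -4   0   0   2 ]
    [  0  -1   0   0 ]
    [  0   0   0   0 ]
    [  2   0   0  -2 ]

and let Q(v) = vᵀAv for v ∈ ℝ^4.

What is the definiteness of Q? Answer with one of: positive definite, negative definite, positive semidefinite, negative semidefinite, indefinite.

negative semidefinite

Applying the same elementary operations to the rows and columns of A produces a congruent diagonal matrix with entries -4, -1, 0, -1.
That gives 3 negative, 1 zero pivots.
Hence Q is negative semidefinite.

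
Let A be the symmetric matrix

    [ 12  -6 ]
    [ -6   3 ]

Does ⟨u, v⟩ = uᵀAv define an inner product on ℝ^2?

no

For the 2×2 matrix [[12, -6], [-6, 3]]: det = 12·3 − (-6)² = 0, trace = 15.
det = 0 so one eigenvalue is zero; the form is semidefinite with the sign of the trace.
⟨·,·⟩ is an inner product exactly when A is positive definite.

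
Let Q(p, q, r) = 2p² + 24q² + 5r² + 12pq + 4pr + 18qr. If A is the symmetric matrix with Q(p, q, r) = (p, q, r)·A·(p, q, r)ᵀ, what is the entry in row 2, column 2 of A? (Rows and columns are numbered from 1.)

24

The coefficient of q² in Q is 24, and that is exactly A[2,2].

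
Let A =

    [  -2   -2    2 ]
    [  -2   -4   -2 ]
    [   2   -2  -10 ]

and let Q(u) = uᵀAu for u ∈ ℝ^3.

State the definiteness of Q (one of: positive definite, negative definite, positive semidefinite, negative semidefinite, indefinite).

negative semidefinite

Row-reducing A symmetrically gives the diagonal entries -2, -2, 0.
That gives 2 negative, 1 zero pivots.
Hence Q is negative semidefinite.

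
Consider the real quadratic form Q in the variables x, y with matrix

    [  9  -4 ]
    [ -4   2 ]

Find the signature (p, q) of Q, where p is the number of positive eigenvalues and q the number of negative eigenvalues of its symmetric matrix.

(2, 0)

Row-reducing A symmetrically gives the diagonal entries 9, 2/9.
So there are 2 positive pivots.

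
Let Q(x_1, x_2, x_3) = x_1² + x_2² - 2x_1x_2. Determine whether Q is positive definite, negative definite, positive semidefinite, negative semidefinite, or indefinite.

Write A = [[1, -1, 0], [-1, 1, 0], [0, 0, 0]].
Congruent diagonalization of A (simultaneous row and column reduction) yields pivots 1, 0, 0.
So there are 1 positive, 2 zero pivots.
Hence Q is positive semidefinite.

positive semidefinite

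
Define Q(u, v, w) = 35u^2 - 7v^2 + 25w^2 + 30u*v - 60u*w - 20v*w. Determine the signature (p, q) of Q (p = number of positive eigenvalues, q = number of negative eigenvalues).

The symmetric matrix is A = [[35, 15, -30], [15, -7, -10], [-30, -10, 25]].
Symmetric row and column elimination reduces A to a congruent diagonal form with pivots 35, -94/7, -5/47.
So there are 1 positive, 2 negative pivots.

(1, 2)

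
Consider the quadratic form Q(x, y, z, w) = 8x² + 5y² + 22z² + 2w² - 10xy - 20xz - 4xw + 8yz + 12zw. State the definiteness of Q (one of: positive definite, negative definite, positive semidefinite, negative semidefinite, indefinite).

positive definite

The associated matrix is A = [[8, -5, -10, -2], [-5, 5, 4, 0], [-10, 4, 22, 6], [-2, 0, 6, 2]].
Congruent diagonalization of A (simultaneous row and column reduction) yields pivots 8, 15/8, 34/5, 4/51.
Counting signs: 4 positive.
Hence Q is positive definite.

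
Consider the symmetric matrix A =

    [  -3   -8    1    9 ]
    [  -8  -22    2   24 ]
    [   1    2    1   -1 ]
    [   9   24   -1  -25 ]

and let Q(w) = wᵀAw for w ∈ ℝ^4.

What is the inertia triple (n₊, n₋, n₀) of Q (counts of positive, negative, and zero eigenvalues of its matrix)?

Congruent diagonalization of A (simultaneous row and column reduction) yields pivots -3, -2/3, 2, 0.
So there are 1 positive, 2 negative, 1 zero pivots.

(1, 2, 1)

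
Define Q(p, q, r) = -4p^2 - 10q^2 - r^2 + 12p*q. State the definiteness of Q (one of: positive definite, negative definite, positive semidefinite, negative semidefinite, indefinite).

Write A = [[-4, 6, 0], [6, -10, 0], [0, 0, -1]].
Symmetric row and column elimination reduces A to a congruent diagonal form with pivots -4, -1, -1.
Counting signs: 3 negative.
Hence Q is negative definite.

negative definite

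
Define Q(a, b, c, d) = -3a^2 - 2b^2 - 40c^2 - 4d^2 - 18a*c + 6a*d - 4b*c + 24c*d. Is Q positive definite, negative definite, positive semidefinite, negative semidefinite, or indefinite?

The symmetric matrix of Q is A = [[-3, 0, -9, 3], [0, -2, -2, 0], [-9, -2, -40, 12], [3, 0, 12, -4]].
Leading principal minors: Δ_1 = -3, Δ_2 = 6, Δ_3 = -66, Δ_4 = 12.
The signs alternate starting with Δ_1 < 0, so by Sylvester's criterion Q is negative definite.

negative definite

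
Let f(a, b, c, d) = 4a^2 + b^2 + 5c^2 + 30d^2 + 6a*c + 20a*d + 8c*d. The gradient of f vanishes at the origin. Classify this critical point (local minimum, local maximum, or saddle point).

The Hessian at the origin is H = [[8, 0, 6, 20], [0, 2, 0, 0], [6, 0, 10, 8], [20, 0, 8, 60]].
An LDLᵀ factorisation of H has diagonal entries 8, 2, 11/2, 12/11.
Counting signs: 4 positive.
H is positive definite, so the origin is a strict local minimum.

local minimum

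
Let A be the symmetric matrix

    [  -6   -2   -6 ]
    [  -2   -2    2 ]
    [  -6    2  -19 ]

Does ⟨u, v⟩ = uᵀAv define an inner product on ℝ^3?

no

Leading principal minors: Δ_1 = -6, Δ_2 = 8, Δ_3 = -8.
The signs alternate starting with Δ_1 < 0, so by Sylvester's criterion Q is negative definite.
⟨·,·⟩ is an inner product exactly when A is positive definite.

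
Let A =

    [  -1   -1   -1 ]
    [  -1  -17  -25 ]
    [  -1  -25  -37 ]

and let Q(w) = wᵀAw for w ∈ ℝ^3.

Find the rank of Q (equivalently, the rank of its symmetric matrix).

2

Row-reducing A symmetrically gives the diagonal entries -1, -16, 0.
Counting signs: 2 negative, 1 zero.
The rank is the number of nonzero pivots: 2.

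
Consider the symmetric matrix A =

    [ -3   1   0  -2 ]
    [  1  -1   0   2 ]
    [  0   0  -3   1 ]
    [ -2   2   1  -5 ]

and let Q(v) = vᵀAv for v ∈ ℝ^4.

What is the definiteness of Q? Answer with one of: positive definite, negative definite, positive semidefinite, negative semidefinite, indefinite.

negative definite

Congruent diagonalization of A (simultaneous row and column reduction) yields pivots -3, -2/3, -3, -2/3.
Counting signs: 4 negative.
Hence Q is negative definite.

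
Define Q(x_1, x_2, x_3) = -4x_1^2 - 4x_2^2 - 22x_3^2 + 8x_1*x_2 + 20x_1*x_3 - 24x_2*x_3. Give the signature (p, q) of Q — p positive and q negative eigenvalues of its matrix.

The symmetric matrix is A = [[-4, 4, 10], [4, -4, -12], [10, -12, -22]].
By Sylvester's law of inertia any congruent diagonalization of A has 1 positive, 2 negative and 0 zero entries.

(1, 2)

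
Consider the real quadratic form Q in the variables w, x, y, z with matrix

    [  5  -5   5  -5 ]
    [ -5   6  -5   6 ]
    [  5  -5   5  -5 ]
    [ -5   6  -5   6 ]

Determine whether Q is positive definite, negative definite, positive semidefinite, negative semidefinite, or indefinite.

positive semidefinite

Row-reducing A symmetrically gives the diagonal entries 5, 1, 0, 0.
That gives 2 positive, 2 zero pivots.
Hence Q is positive semidefinite.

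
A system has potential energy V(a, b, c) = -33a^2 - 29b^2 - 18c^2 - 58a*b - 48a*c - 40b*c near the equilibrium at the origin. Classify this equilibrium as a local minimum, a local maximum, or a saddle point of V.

The Hessian at the origin is H = [[-66, -58, -48], [-58, -58, -40], [-48, -40, -36]].
Symmetric row and column elimination reduces H to a congruent diagonal form with pivots -66, -232/33, -12/29.
So there are 3 negative pivots.
H is negative definite, so the origin is a strict local maximum.

local maximum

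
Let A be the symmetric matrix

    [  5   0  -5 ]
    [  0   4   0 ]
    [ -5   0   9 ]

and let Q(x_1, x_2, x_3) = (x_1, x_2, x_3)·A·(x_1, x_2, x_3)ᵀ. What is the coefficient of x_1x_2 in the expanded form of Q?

0

The coefficient of x_1x_2 is A[1,2] + A[2,1] = 2·0 = 0.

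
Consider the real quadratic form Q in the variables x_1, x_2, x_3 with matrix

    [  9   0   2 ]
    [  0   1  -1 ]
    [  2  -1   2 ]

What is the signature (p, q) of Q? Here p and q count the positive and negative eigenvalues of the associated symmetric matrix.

(3, 0)

Row-reducing A symmetrically gives the diagonal entries 9, 1, 5/9.
Counting signs: 3 positive.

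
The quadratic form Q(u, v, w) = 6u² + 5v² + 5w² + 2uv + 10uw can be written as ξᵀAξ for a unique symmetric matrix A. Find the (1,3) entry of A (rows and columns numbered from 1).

5

The coefficient of u·w in Q is 10. For a symmetric A this equals A[1,3] + A[3,1] = 2·A[1,3].
So A[1,3] = 10/2 = 5.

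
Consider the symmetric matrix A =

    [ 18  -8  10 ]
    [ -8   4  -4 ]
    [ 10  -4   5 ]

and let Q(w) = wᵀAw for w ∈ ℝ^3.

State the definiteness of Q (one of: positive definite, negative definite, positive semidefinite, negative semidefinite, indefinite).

indefinite

Congruent diagonalization of A (simultaneous row and column reduction) yields pivots 18, 4/9, -1.
That gives 2 positive, 1 negative pivots.
Hence Q is indefinite.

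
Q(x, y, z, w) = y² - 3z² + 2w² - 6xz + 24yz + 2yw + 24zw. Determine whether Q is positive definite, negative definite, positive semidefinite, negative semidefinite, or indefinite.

indefinite

The symmetric matrix is A = [[0, 0, -3, 0], [0, 1, 12, 1], [-3, 12, -3, 12], [0, 1, 12, 2]].
A is congruent to a diagonal matrix with 3 positive, 1 negative and 0 zero entries, so Q is indefinite.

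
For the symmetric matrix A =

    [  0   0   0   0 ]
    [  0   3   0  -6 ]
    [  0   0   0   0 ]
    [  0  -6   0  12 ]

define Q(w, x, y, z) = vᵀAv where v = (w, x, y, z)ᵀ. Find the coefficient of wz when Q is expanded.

The coefficient of wz is A[1,4] + A[4,1] = 2·0 = 0.

0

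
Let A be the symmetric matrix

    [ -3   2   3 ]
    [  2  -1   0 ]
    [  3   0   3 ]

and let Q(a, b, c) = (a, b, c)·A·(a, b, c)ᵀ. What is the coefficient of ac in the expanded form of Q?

6

The coefficient of ac is A[1,3] + A[3,1] = 2·3 = 6.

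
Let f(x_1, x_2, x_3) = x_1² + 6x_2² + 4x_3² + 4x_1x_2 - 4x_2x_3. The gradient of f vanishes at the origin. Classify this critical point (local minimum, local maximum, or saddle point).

local minimum

The Hessian at the origin is H = [[2, 4, 0], [4, 12, -4], [0, -4, 8]].
Congruent diagonalization of H (simultaneous row and column reduction) yields pivots 2, 4, 4.
That gives 3 positive pivots.
H is positive definite, so the origin is a strict local minimum.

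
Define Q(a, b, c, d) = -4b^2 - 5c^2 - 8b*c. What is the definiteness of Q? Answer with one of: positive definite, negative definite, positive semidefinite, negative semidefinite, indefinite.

The associated matrix is A = [[0, 0, 0, 0], [0, -4, -4, 0], [0, -4, -5, 0], [0, 0, 0, 0]].
Symmetric row and column elimination reduces A to a congruent diagonal form with pivots 0, -4, -1, 0.
So there are 2 negative, 2 zero pivots.
Hence Q is negative semidefinite.

negative semidefinite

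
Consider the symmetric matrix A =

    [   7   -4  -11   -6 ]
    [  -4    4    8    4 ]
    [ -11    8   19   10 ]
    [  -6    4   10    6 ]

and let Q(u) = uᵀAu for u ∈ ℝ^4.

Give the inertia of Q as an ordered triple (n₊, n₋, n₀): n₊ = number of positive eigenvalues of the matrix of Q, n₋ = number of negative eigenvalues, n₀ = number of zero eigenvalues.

Row-reducing A symmetrically gives the diagonal entries 7, 12/7, 0, 2/3.
So there are 3 positive, 1 zero pivots.

(3, 0, 1)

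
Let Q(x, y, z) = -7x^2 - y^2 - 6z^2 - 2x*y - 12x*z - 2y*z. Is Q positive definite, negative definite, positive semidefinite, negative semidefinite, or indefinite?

negative definite

The symmetric matrix is A = [[-7, -1, -6], [-1, -1, -1], [-6, -1, -6]].
An LDLᵀ factorisation of A has diagonal entries -7, -6/7, -5/6.
So there are 3 negative pivots.
Hence Q is negative definite.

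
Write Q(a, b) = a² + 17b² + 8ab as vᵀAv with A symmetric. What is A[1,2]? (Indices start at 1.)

The coefficient of a·b in Q is 8. For a symmetric A this equals A[1,2] + A[2,1] = 2·A[1,2].
So A[1,2] = 8/2 = 4.

4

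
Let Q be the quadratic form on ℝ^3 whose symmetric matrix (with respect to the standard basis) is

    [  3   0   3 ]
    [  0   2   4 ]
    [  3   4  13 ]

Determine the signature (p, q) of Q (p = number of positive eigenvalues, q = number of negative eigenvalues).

An LDLᵀ factorisation of A has diagonal entries 3, 2, 2.
That gives 3 positive pivots.

(3, 0)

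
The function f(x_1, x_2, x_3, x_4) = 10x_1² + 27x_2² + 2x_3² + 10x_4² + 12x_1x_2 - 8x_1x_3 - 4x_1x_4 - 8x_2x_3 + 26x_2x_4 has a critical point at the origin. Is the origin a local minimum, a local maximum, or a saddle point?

local minimum

The Hessian at the origin is H = [[20, 12, -8, -4], [12, 54, -8, 26], [-8, -8, 4, 0], [-4, 26, 0, 20]].
Congruent diagonalization of H (simultaneous row and column reduction) yields pivots 20, 234/5, 68/117, 30/17.
That gives 4 positive pivots.
H is positive definite, so the origin is a strict local minimum.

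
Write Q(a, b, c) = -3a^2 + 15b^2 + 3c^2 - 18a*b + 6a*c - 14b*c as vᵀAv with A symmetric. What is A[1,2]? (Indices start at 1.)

-9

The coefficient of a·b in Q is -18. For a symmetric A this equals A[1,2] + A[2,1] = 2·A[1,2].
So A[1,2] = -18/2 = -9.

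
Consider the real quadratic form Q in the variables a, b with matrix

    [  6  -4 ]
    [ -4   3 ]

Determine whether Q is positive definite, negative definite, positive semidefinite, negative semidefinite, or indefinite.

Applying the same elementary operations to the rows and columns of A produces a congruent diagonal matrix with entries 6, 1/3.
That gives 2 positive pivots.
Hence Q is positive definite.

positive definite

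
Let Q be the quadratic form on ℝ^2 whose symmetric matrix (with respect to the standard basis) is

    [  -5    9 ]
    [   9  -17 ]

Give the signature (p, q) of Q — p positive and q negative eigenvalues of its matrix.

(0, 2)

Applying the same elementary operations to the rows and columns of A produces a congruent diagonal matrix with entries -5, -4/5.
That gives 2 negative pivots.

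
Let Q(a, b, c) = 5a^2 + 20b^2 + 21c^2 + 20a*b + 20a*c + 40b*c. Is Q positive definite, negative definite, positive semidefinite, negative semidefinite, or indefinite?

positive semidefinite

The associated matrix is A = [[5, 10, 10], [10, 20, 20], [10, 20, 21]].
Congruent diagonalization of A (simultaneous row and column reduction) yields pivots 5, 0, 1.
So there are 2 positive, 1 zero pivots.
Hence Q is positive semidefinite.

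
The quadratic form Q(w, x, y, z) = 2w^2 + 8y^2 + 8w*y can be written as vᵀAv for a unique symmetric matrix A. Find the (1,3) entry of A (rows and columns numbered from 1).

4

The coefficient of w·y in Q is 8. For a symmetric A this equals A[1,3] + A[3,1] = 2·A[1,3].
So A[1,3] = 8/2 = 4.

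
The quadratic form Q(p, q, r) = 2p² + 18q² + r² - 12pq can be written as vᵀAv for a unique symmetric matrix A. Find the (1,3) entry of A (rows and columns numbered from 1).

0

The coefficient of p·r in Q is 0. For a symmetric A this equals A[1,3] + A[3,1] = 2·A[1,3].
So A[1,3] = 0/2 = 0.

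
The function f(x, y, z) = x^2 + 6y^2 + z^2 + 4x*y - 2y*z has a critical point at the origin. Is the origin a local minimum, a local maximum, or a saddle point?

local minimum

The Hessian at the origin is H = [[2, 4, 0], [4, 12, -2], [0, -2, 2]].
Applying the same elementary operations to the rows and columns of H produces a congruent diagonal matrix with entries 2, 4, 1.
That gives 3 positive pivots.
H is positive definite, so the origin is a strict local minimum.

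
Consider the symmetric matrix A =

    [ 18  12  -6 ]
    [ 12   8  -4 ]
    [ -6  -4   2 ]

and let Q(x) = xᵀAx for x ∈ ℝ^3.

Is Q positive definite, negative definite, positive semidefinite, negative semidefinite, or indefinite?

positive semidefinite

Applying the same elementary operations to the rows and columns of A produces a congruent diagonal matrix with entries 18, 0, 0.
Counting signs: 1 positive, 2 zero.
Hence Q is positive semidefinite.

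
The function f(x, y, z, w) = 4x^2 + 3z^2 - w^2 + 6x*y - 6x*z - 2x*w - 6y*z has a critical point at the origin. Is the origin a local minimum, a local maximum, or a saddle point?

The Hessian at the origin is H = [[8, 6, -6, -2], [6, 0, -6, 0], [-6, -6, 6, 0], [-2, 0, 0, -2]].
Symmetric row and column elimination reduces H to a congruent diagonal form with pivots 8, -9/2, 2, -4.
Counting signs: 2 positive, 2 negative.
H is indefinite, so the origin is a saddle point.

saddle point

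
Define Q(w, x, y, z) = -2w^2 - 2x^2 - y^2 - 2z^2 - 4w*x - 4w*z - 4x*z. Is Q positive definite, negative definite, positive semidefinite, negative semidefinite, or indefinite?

negative semidefinite

Write A = [[-2, -2, 0, -2], [-2, -2, 0, -2], [0, 0, -1, 0], [-2, -2, 0, -2]].
Applying the same elementary operations to the rows and columns of A produces a congruent diagonal matrix with entries -2, 0, -1, 0.
So there are 2 negative, 2 zero pivots.
Hence Q is negative semidefinite.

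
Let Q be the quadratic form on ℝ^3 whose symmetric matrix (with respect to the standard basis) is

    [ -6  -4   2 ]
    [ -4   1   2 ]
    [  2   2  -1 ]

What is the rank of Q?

Symmetric row and column elimination reduces A to a congruent diagonal form with pivots -6, 11/3, -5/11.
So there are 1 positive, 2 negative pivots.
The rank is the number of nonzero pivots: 3.

3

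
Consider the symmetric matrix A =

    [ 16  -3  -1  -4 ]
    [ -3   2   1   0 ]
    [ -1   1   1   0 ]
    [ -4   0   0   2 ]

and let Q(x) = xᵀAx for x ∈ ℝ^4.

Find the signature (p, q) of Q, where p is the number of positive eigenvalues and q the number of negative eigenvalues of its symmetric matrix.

Applying the same elementary operations to the rows and columns of A produces a congruent diagonal matrix with entries 16, 23/16, 11/23, 6/11.
That gives 4 positive pivots.

(4, 0)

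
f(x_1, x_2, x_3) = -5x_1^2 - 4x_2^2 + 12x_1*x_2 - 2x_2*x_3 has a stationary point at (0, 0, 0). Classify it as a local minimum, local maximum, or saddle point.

saddle point

The Hessian at the origin is H = [[-10, 12, 0], [12, -8, -2], [0, -2, 0]].
Applying the same elementary operations to the rows and columns of H produces a congruent diagonal matrix with entries -10, 32/5, -5/8.
So there are 1 positive, 2 negative pivots.
H is indefinite, so the origin is a saddle point.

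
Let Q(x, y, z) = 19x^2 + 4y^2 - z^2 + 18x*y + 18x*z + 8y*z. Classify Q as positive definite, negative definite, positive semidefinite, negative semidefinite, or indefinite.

indefinite

The symmetric matrix is A = [[19, 9, 9], [9, 4, 4], [9, 4, -1]].
Congruent diagonalization of A (simultaneous row and column reduction) yields pivots 19, -5/19, -5.
So there are 1 positive, 2 negative pivots.
Hence Q is indefinite.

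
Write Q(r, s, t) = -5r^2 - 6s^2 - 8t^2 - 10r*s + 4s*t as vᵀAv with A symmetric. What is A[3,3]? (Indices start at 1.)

-8

The coefficient of t^2 in Q is -8, and that is exactly A[3,3].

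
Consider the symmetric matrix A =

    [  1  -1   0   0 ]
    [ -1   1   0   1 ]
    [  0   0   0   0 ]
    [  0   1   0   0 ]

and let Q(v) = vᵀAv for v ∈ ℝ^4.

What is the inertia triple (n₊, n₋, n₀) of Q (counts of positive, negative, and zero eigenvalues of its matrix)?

(2, 1, 1)

By Sylvester's law of inertia any congruent diagonalization of A has 2 positive, 1 negative and 1 zero entries.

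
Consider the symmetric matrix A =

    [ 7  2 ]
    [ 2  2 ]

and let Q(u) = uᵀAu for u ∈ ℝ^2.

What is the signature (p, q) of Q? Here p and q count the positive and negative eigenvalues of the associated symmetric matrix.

(2, 0)

Applying the same elementary operations to the rows and columns of A produces a congruent diagonal matrix with entries 7, 10/7.
So there are 2 positive pivots.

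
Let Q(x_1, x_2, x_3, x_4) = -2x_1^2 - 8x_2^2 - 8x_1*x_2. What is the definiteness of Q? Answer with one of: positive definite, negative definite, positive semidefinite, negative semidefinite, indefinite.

Write A = [[-2, -4, 0, 0], [-4, -8, 0, 0], [0, 0, 0, 0], [0, 0, 0, 0]].
Congruent diagonalization of A (simultaneous row and column reduction) yields pivots -2, 0, 0, 0.
So there are 1 negative, 3 zero pivots.
Hence Q is negative semidefinite.

negative semidefinite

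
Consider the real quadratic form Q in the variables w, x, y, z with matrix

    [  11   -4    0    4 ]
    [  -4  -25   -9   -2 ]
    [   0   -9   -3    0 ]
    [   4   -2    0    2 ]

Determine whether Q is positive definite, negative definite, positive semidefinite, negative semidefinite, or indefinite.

indefinite

Applying the same elementary operations to the rows and columns of A produces a congruent diagonal matrix with entries 11, -291/11, 6/97, 0.
So there are 2 positive, 1 negative, 1 zero pivots.
Hence Q is indefinite.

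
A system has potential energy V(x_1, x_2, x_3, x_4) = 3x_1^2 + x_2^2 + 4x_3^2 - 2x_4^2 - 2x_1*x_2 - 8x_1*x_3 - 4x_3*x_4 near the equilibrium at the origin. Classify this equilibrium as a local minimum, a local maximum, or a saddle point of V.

The Hessian at the origin is H = [[6, -2, -8, 0], [-2, 2, 0, 0], [-8, 0, 8, -4], [0, 0, -4, -4]].
Congruent diagonalization of H (simultaneous row and column reduction) yields pivots 6, 4/3, -8, -2.
So there are 2 positive, 2 negative pivots.
H is indefinite, so the origin is a saddle point.

saddle point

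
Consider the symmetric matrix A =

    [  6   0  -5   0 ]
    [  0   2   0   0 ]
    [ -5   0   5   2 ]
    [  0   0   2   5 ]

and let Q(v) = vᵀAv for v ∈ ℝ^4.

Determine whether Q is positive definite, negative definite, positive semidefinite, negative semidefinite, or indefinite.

Congruent diagonalization of A (simultaneous row and column reduction) yields pivots 6, 2, 5/6, 1/5.
That gives 4 positive pivots.
Hence Q is positive definite.

positive definite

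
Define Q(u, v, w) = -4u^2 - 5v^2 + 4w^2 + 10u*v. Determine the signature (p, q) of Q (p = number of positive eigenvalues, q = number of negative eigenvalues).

The symmetric matrix is A = [[-4, 5, 0], [5, -5, 0], [0, 0, 4]].
Congruent diagonalization of A (simultaneous row and column reduction) yields pivots -4, 5/4, 4.
Counting signs: 2 positive, 1 negative.

(2, 1)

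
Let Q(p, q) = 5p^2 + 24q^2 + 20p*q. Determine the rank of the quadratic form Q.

The symmetric matrix is A = [[5, 10], [10, 24]].
An LDLᵀ factorisation of A has diagonal entries 5, 4.
Counting signs: 2 positive.
The rank is the number of nonzero pivots: 2.

2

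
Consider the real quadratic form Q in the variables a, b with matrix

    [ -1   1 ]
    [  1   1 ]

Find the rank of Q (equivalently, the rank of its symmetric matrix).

2

Row-reducing A symmetrically gives the diagonal entries -1, 2.
Counting signs: 1 positive, 1 negative.
The rank is the number of nonzero pivots: 2.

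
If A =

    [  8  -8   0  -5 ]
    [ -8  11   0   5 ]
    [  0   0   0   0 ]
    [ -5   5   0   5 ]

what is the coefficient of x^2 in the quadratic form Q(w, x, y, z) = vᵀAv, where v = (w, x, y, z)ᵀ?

The coefficient of x^2 is the diagonal entry A[2,2] = 11.

11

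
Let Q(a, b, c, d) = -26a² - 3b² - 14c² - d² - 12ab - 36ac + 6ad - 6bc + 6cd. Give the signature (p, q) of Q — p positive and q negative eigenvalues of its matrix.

(0, 4)

The symmetric matrix is A = [[-26, -6, -18, 3], [-6, -3, -3, 0], [-18, -3, -14, 3], [3, 0, 3, -1]].
An LDLᵀ factorisation of A has diagonal entries -26, -21/13, -5/7, -1/10.
So there are 4 negative pivots.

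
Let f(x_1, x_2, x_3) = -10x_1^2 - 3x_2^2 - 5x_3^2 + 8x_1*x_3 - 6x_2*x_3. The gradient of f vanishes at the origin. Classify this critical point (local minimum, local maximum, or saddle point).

local maximum

The Hessian at the origin is H = [[-20, 0, 8], [0, -6, -6], [8, -6, -10]].
Symmetric row and column elimination reduces H to a congruent diagonal form with pivots -20, -6, -4/5.
Counting signs: 3 negative.
H is negative definite, so the origin is a strict local maximum.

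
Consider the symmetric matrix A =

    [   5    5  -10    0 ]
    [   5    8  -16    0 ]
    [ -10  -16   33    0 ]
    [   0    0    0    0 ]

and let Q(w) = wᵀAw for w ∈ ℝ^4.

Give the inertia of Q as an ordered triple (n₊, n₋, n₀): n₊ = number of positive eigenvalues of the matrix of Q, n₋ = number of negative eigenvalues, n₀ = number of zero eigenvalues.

Applying the same elementary operations to the rows and columns of A produces a congruent diagonal matrix with entries 5, 3, 1, 0.
That gives 3 positive, 1 zero pivots.

(3, 0, 1)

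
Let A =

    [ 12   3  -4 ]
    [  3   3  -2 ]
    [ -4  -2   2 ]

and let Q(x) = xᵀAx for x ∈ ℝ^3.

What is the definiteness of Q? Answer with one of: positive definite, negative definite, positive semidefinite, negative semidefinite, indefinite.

positive definite

Leading principal minors: Δ_1 = 12, Δ_2 = 27, Δ_3 = 6.
All leading principal minors are positive, so by Sylvester's criterion Q is positive definite.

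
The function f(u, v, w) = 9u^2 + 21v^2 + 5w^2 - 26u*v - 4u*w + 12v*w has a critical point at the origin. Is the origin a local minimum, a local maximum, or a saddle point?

The Hessian at the origin is H = [[18, -26, -4], [-26, 42, 12], [-4, 12, 10]].
An LDLᵀ factorisation of H has diagonal entries 18, 40/9, 2/5.
So there are 3 positive pivots.
H is positive definite, so the origin is a strict local minimum.

local minimum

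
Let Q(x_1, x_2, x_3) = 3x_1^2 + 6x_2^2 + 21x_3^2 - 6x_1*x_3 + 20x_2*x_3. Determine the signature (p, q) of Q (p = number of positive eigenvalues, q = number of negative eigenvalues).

Write A = [[3, 0, -3], [0, 6, 10], [-3, 10, 21]].
Symmetric row and column elimination reduces A to a congruent diagonal form with pivots 3, 6, 4/3.
So there are 3 positive pivots.

(3, 0)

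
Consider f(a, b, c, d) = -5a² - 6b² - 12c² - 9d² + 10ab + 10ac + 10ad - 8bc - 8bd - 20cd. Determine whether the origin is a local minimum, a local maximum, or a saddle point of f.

The Hessian at the origin is H = [[-10, 10, 10, 10], [10, -12, -8, -8], [10, -8, -24, -20], [10, -8, -20, -18]].
Congruent diagonalization of H (simultaneous row and column reduction) yields pivots -10, -2, -12, -2/3.
That gives 4 negative pivots.
H is negative definite, so the origin is a strict local maximum.

local maximum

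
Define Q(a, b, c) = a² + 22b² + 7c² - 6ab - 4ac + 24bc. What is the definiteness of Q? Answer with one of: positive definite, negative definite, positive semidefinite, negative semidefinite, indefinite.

The symmetric matrix is A = [[1, -3, -2], [-3, 22, 12], [-2, 12, 7]].
Applying the same elementary operations to the rows and columns of A produces a congruent diagonal matrix with entries 1, 13, 3/13.
So there are 3 positive pivots.
Hence Q is positive definite.

positive definite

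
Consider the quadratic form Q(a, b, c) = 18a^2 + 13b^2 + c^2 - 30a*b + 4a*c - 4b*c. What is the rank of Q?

Write A = [[18, -15, 2], [-15, 13, -2], [2, -2, 1]].
Symmetric row and column elimination reduces A to a congruent diagonal form with pivots 18, 1/2, 5/9.
That gives 3 positive pivots.
The rank is the number of nonzero pivots: 3.

3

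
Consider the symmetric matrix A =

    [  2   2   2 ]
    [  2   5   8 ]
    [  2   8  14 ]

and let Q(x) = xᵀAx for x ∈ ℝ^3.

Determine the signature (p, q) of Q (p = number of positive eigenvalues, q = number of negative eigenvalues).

Applying the same elementary operations to the rows and columns of A produces a congruent diagonal matrix with entries 2, 3, 0.
That gives 2 positive, 1 zero pivots.

(2, 0)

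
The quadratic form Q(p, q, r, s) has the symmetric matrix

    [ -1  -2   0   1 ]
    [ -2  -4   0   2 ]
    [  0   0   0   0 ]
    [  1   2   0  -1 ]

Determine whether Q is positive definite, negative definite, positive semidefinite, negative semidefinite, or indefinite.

Applying the same elementary operations to the rows and columns of A produces a congruent diagonal matrix with entries -1, 0, 0, 0.
Counting signs: 1 negative, 3 zero.
Hence Q is negative semidefinite.

negative semidefinite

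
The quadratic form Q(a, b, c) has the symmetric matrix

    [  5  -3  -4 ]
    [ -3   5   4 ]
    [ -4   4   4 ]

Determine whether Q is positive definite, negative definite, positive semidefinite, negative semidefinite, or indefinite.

Congruent diagonalization of A (simultaneous row and column reduction) yields pivots 5, 16/5, 0.
Counting signs: 2 positive, 1 zero.
Hence Q is positive semidefinite.

positive semidefinite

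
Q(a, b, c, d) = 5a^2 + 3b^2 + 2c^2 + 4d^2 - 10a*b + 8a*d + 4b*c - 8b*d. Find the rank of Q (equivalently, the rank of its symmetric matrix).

Write A = [[5, -5, 0, 4], [-5, 3, 2, -4], [0, 2, 2, 0], [4, -4, 0, 4]].
Applying the same elementary operations to the rows and columns of A produces a congruent diagonal matrix with entries 5, -2, 4, 4/5.
So there are 3 positive, 1 negative pivots.
The rank is the number of nonzero pivots: 4.

4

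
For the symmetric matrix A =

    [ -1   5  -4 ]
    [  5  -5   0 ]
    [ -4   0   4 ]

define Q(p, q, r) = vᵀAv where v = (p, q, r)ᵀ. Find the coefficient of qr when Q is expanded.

The coefficient of qr is A[2,3] + A[3,2] = 2·0 = 0.

0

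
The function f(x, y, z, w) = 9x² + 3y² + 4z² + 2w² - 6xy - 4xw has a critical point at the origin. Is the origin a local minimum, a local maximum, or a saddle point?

The Hessian at the origin is H = [[18, -6, 0, -4], [-6, 6, 0, 0], [0, 0, 8, 0], [-4, 0, 0, 4]].
An LDLᵀ factorisation of H has diagonal entries 18, 4, 8, 8/3.
Counting signs: 4 positive.
H is positive definite, so the origin is a strict local minimum.

local minimum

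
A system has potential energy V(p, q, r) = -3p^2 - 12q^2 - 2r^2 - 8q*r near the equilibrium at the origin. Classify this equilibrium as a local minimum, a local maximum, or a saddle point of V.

local maximum

The Hessian at the origin is H = [[-6, 0, 0], [0, -24, -8], [0, -8, -4]].
Congruent diagonalization of H (simultaneous row and column reduction) yields pivots -6, -24, -4/3.
So there are 3 negative pivots.
H is negative definite, so the origin is a strict local maximum.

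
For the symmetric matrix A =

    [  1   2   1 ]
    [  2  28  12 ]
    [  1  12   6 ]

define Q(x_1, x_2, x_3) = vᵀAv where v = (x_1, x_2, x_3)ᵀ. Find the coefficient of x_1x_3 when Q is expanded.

The coefficient of x_1x_3 is A[1,3] + A[3,1] = 2·1 = 2.

2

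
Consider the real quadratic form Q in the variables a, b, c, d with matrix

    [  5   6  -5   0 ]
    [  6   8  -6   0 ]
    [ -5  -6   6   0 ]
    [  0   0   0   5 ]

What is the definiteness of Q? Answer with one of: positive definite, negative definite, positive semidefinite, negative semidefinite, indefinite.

Leading principal minors: Δ_1 = 5, Δ_2 = 4, Δ_3 = 4, Δ_4 = 20.
All leading principal minors are positive, so by Sylvester's criterion Q is positive definite.

positive definite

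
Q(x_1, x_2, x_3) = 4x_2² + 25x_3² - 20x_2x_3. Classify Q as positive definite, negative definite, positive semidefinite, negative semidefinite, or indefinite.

positive semidefinite

The associated matrix is A = [[0, 0, 0], [0, 4, -10], [0, -10, 25]].
Congruent diagonalization of A (simultaneous row and column reduction) yields pivots 0, 4, 0.
That gives 1 positive, 2 zero pivots.
Hence Q is positive semidefinite.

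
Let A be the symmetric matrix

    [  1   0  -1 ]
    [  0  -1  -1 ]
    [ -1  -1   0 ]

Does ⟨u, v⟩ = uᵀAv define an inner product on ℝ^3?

no

Symmetric row and column elimination reduces A to a congruent diagonal form with pivots 1, -1, 0.
That gives 1 positive, 1 negative, 1 zero pivots.
Hence Q is indefinite.
⟨·,·⟩ is an inner product exactly when A is positive definite.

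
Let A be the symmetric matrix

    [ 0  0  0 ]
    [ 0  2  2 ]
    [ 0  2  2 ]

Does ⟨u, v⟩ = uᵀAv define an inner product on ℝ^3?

no

Congruent diagonalization of A (simultaneous row and column reduction) yields pivots 0, 2, 0.
That gives 1 positive, 2 zero pivots.
Hence Q is positive semidefinite.
⟨·,·⟩ is an inner product exactly when A is positive definite.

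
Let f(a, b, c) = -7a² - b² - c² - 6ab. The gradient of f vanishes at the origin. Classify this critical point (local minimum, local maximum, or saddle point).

The Hessian at the origin is H = [[-14, -6, 0], [-6, -2, 0], [0, 0, -2]].
Congruent diagonalization of H (simultaneous row and column reduction) yields pivots -14, 4/7, -2.
So there are 1 positive, 2 negative pivots.
H is indefinite, so the origin is a saddle point.

saddle point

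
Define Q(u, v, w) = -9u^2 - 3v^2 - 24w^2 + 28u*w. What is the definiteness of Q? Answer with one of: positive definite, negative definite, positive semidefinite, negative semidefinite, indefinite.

Write A = [[-9, 0, 14], [0, -3, 0], [14, 0, -24]].
Row-reducing A symmetrically gives the diagonal entries -9, -3, -20/9.
So there are 3 negative pivots.
Hence Q is negative definite.

negative definite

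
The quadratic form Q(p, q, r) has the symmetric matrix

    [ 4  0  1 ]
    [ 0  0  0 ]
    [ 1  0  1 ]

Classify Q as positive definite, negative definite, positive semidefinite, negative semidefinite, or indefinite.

positive semidefinite

Congruent diagonalization of A (simultaneous row and column reduction) yields pivots 4, 0, 3/4.
That gives 2 positive, 1 zero pivots.
Hence Q is positive semidefinite.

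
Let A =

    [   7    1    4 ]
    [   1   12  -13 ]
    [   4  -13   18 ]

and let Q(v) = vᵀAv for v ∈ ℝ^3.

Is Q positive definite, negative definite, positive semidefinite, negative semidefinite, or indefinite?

positive definite

Applying the same elementary operations to the rows and columns of A produces a congruent diagonal matrix with entries 7, 83/7, 15/83.
So there are 3 positive pivots.
Hence Q is positive definite.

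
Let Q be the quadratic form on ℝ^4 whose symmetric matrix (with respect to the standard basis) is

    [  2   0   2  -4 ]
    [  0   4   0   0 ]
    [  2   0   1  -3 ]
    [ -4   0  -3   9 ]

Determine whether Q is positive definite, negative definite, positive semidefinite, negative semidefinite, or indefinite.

indefinite

Congruent diagonalization of A (simultaneous row and column reduction) yields pivots 2, 4, -1, 2.
Counting signs: 3 positive, 1 negative.
Hence Q is indefinite.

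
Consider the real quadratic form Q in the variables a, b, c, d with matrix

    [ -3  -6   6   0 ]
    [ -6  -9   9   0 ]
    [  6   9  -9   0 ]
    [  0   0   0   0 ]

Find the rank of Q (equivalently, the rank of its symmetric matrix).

Applying the same elementary operations to the rows and columns of A produces a congruent diagonal matrix with entries -3, 3, 0, 0.
That gives 1 positive, 1 negative, 2 zero pivots.
The rank is the number of nonzero pivots: 2.

2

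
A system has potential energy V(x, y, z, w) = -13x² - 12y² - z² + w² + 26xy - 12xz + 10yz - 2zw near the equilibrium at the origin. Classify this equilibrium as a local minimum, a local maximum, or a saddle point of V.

The Hessian at the origin is H = [[-26, 26, -12, 0], [26, -24, 10, 0], [-12, 10, -2, -2], [0, 0, -2, 2]].
Applying the same elementary operations to the rows and columns of H produces a congruent diagonal matrix with entries -26, 2, 20/13, -3/5.
So there are 2 positive, 2 negative pivots.
H is indefinite, so the origin is a saddle point.

saddle point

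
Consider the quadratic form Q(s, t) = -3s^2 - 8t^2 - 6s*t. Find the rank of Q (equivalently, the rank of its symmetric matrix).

The symmetric matrix is A = [[-3, -3], [-3, -8]].
Applying the same elementary operations to the rows and columns of A produces a congruent diagonal matrix with entries -3, -5.
That gives 2 negative pivots.
The rank is the number of nonzero pivots: 2.

2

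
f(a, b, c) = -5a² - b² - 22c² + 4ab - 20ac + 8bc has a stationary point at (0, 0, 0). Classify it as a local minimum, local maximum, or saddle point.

local maximum

The Hessian at the origin is H = [[-10, 4, -20], [4, -2, 8], [-20, 8, -44]].
An LDLᵀ factorisation of H has diagonal entries -10, -2/5, -4.
That gives 3 negative pivots.
H is negative definite, so the origin is a strict local maximum.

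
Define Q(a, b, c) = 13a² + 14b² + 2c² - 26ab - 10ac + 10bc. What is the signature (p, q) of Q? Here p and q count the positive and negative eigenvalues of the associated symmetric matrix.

Write A = [[13, -13, -5], [-13, 14, 5], [-5, 5, 2]].
Applying the same elementary operations to the rows and columns of A produces a congruent diagonal matrix with entries 13, 1, 1/13.
Counting signs: 3 positive.

(3, 0)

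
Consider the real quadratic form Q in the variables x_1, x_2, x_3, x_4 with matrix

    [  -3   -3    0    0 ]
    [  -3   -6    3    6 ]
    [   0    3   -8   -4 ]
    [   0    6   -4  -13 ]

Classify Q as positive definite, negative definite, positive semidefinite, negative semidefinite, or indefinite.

Congruent diagonalization of A (simultaneous row and column reduction) yields pivots -3, -3, -5, -1/5.
Counting signs: 4 negative.
Hence Q is negative definite.

negative definite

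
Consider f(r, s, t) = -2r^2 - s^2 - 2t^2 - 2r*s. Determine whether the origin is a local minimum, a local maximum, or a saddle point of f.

local maximum

The Hessian at the origin is H = [[-4, -2, 0], [-2, -2, 0], [0, 0, -4]].
Congruent diagonalization of H (simultaneous row and column reduction) yields pivots -4, -1, -4.
That gives 3 negative pivots.
H is negative definite, so the origin is a strict local maximum.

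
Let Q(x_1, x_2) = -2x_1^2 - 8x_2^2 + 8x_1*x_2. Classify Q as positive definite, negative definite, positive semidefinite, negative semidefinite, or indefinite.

The symmetric matrix is A = [[-2, 4], [4, -8]].
Row-reducing A symmetrically gives the diagonal entries -2, 0.
Counting signs: 1 negative, 1 zero.
Hence Q is negative semidefinite.

negative semidefinite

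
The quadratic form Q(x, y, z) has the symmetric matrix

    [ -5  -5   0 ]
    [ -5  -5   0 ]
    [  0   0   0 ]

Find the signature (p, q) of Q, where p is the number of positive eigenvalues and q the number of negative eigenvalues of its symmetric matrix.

Applying the same elementary operations to the rows and columns of A produces a congruent diagonal matrix with entries -5, 0, 0.
Counting signs: 1 negative, 2 zero.

(0, 1)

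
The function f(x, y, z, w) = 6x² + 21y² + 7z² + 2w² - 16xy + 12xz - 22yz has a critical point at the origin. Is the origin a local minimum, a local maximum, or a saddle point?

local minimum

The Hessian at the origin is H = [[12, -16, 12, 0], [-16, 42, -22, 0], [12, -22, 14, 0], [0, 0, 0, 4]].
Symmetric row and column elimination reduces H to a congruent diagonal form with pivots 12, 62/3, 8/31, 4.
So there are 4 positive pivots.
H is positive definite, so the origin is a strict local minimum.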